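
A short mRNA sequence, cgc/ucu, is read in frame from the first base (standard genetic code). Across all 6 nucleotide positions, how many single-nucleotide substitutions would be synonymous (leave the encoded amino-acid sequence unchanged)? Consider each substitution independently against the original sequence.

Codon 1 (CGC, Arg): 3 synonymous substitutions.
Codon 2 (UCU, Ser): 3 synonymous substitutions.
Total: 3 + 3 = 6.

6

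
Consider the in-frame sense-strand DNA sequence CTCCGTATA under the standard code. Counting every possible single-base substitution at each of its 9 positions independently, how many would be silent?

Codon 1 (CTC, Leu): 3 synonymous substitutions.
Codon 2 (CGT, Arg): 3 synonymous substitutions.
Codon 3 (ATA, Ile): 2 synonymous substitutions.
Total: 3 + 3 + 2 = 8.

8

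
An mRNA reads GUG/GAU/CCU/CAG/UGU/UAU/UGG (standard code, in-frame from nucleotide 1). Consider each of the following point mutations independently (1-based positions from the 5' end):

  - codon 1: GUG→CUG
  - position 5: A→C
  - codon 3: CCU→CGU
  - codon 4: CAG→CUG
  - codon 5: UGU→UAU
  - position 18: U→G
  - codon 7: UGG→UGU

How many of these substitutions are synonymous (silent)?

0

Codon 1: GUG (Val) → CUG (Leu) — missense.
Codon 2: GAU (Asp) → GCU (Ala) — missense.
Codon 3: CCU (Pro) → CGU (Arg) — missense.
Codon 4: CAG (Gln) → CUG (Leu) — missense.
Codon 5: UGU (Cys) → UAU (Tyr) — missense.
Codon 6: UAU (Tyr) → UAG (Stop) — nonsense.
Codon 7: UGG (Trp) → UGU (Cys) — missense.
Synonymous: 0 of 7.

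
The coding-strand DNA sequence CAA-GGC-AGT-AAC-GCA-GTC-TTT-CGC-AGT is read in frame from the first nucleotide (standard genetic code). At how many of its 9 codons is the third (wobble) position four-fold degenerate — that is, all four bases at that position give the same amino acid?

4

Codon 1 CAA (Gln): third position 2-fold.
Codon 2 GGC (Gly): third position 4-fold.
Codon 3 AGT (Ser): third position 2-fold.
Codon 4 AAC (Asn): third position 2-fold.
Codon 5 GCA (Ala): third position 4-fold.
Codon 6 GTC (Val): third position 4-fold.
Codon 7 TTT (Phe): third position 2-fold.
Codon 8 CGC (Arg): third position 4-fold.
Codon 9 AGT (Ser): third position 2-fold.
Four-fold degenerate third positions: 4.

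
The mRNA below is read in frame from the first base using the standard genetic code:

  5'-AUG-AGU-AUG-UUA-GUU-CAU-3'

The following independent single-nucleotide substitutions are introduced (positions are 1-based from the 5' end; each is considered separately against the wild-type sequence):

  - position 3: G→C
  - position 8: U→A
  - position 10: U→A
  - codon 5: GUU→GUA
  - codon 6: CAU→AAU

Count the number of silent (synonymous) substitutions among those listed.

1

Codon 1: AUG (Met) → AUC (Ile) — missense.
Codon 3: AUG (Met) → AAG (Lys) — missense.
Codon 4: UUA (Leu) → AUA (Ile) — missense.
Codon 5: GUU (Val) → GUA (Val) — synonymous.
Codon 6: CAU (His) → AAU (Asn) — missense.
Synonymous: 1 of 5.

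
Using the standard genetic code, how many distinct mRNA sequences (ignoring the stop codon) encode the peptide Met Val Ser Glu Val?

Met: 1 codon.
Val: 4 codons.
Ser: 6 codons.
Glu: 2 codons.
Val: 4 codons.
1 × 4 × 6 × 2 × 4 = 192.

192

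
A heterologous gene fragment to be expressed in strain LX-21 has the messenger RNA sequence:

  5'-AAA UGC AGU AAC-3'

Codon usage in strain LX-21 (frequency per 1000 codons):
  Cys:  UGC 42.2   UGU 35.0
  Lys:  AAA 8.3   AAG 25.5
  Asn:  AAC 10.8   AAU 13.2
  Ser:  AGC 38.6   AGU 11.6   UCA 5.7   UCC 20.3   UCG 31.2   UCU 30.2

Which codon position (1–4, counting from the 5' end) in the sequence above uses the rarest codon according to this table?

Codon 1 AAA (Lys): 8.3 per 1000.
Codon 2 UGC (Cys): 42.2 per 1000.
Codon 3 AGU (Ser): 11.6 per 1000.
Codon 4 AAC (Asn): 10.8 per 1000.
Lowest frequency is 8.3 at codon 1.

1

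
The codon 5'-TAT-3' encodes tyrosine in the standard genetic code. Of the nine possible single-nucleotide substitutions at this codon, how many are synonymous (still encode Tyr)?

1

Position 1: none → 0 synonymous.
Position 2: none → 0 synonymous.
Position 3: TAC → 1 synonymous.
Total: 0 + 0 + 1 = 1.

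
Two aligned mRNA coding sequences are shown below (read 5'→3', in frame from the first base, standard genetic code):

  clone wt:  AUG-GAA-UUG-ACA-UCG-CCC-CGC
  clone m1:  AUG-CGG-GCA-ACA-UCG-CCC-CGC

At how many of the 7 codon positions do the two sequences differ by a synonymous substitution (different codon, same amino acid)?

0

Codon 1: AUG Met / AUG Met — identical.
Codon 2: GAA Glu / CGG Arg — nonsynonymous.
Codon 3: UUG Leu / GCA Ala — nonsynonymous.
Codon 4: ACA Thr / ACA Thr — identical.
Codon 5: UCG Ser / UCG Ser — identical.
Codon 6: CCC Pro / CCC Pro — identical.
Codon 7: CGC Arg / CGC Arg — identical.
Synonymous differences: 0.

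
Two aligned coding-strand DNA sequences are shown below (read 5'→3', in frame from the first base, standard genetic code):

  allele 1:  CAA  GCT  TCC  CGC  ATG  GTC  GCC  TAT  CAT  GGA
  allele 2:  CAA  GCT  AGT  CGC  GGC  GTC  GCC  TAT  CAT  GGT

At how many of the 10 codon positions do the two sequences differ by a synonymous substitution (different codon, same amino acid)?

2

Codon 1: CAA Gln / CAA Gln — identical.
Codon 2: GCT Ala / GCT Ala — identical.
Codon 3: TCC Ser / AGT Ser — synonymous.
Codon 4: CGC Arg / CGC Arg — identical.
Codon 5: ATG Met / GGC Gly — nonsynonymous.
Codon 6: GTC Val / GTC Val — identical.
Codon 7: GCC Ala / GCC Ala — identical.
Codon 8: TAT Tyr / TAT Tyr — identical.
Codon 9: CAT His / CAT His — identical.
Codon 10: GGA Gly / GGT Gly — synonymous.
Synonymous differences: 2.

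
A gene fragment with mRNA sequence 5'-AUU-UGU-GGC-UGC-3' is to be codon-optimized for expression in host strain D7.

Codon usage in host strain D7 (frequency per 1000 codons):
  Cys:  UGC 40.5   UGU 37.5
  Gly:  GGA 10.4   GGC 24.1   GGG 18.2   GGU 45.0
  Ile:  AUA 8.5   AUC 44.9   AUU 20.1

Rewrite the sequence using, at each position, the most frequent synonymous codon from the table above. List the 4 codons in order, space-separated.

AUC UGC GGU UGC

Codon 1 (Ile): best is AUC at 44.9.
Codon 2 (Cys): best is UGC at 40.5.
Codon 3 (Gly): best is GGU at 45.0.
Codon 4 (Cys): best is UGC at 40.5.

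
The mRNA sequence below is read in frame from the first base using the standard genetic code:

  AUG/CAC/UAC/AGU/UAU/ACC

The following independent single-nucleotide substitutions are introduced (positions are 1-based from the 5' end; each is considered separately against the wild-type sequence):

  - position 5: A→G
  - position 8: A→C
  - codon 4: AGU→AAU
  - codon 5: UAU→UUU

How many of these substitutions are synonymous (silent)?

0

Codon 2: CAC (His) → CGC (Arg) — missense.
Codon 3: UAC (Tyr) → UCC (Ser) — missense.
Codon 4: AGU (Ser) → AAU (Asn) — missense.
Codon 5: UAU (Tyr) → UUU (Phe) — missense.
Synonymous: 0 of 4.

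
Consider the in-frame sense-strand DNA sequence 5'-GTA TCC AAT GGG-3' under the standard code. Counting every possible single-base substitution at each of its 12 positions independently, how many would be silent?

10

Codon 1 (GTA, Val): 3 synonymous substitutions.
Codon 2 (TCC, Ser): 3 synonymous substitutions.
Codon 3 (AAT, Asn): 1 synonymous substitution.
Codon 4 (GGG, Gly): 3 synonymous substitutions.
Total: 3 + 3 + 1 + 3 = 10.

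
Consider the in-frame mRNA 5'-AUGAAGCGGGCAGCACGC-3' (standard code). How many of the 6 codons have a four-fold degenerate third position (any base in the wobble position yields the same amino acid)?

Codon 1 AUG (Met): third position 1-fold.
Codon 2 AAG (Lys): third position 2-fold.
Codon 3 CGG (Arg): third position 4-fold.
Codon 4 GCA (Ala): third position 4-fold.
Codon 5 GCA (Ala): third position 4-fold.
Codon 6 CGC (Arg): third position 4-fold.
Four-fold degenerate third positions: 4.

4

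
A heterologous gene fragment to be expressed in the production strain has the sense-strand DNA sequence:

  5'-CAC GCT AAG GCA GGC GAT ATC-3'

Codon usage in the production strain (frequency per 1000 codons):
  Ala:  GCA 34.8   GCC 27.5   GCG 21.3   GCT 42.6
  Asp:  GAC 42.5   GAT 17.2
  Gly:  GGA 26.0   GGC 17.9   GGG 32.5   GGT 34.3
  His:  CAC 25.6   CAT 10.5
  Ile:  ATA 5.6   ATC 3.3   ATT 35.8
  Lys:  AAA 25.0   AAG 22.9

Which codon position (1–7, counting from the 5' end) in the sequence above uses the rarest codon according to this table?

Codon 1 CAC (His): 25.6 per 1000.
Codon 2 GCT (Ala): 42.6 per 1000.
Codon 3 AAG (Lys): 22.9 per 1000.
Codon 4 GCA (Ala): 34.8 per 1000.
Codon 5 GGC (Gly): 17.9 per 1000.
Codon 6 GAT (Asp): 17.2 per 1000.
Codon 7 ATC (Ile): 3.3 per 1000.
Lowest frequency is 3.3 at codon 7.

7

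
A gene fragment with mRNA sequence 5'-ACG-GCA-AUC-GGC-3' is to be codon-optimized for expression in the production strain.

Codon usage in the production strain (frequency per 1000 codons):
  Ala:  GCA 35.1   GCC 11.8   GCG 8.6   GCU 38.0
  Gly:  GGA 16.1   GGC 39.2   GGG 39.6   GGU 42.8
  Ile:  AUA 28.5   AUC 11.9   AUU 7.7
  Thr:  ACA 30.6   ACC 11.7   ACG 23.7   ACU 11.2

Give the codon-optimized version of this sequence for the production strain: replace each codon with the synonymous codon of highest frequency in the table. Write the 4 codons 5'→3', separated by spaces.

Codon 1 (Thr): best is ACA at 30.6.
Codon 2 (Ala): best is GCU at 38.0.
Codon 3 (Ile): best is AUA at 28.5.
Codon 4 (Gly): best is GGU at 42.8.

ACA GCU AUA GGU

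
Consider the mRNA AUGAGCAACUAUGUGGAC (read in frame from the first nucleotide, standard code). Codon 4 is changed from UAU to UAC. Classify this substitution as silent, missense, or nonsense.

Position 12 falls in codon 4: UAU → Tyr.
After the substitution the codon is UAC → Tyr.
Both encode Tyr, so the change is synonymous.

silent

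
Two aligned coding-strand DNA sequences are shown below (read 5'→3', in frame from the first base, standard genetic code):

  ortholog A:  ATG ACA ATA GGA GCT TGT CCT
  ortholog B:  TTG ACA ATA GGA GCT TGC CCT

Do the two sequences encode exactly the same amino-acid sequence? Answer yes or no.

no

Codon 1: ATG Met / TTG Leu — nonsynonymous.
Codon 2: ACA Thr / ACA Thr — identical.
Codon 3: ATA Ile / ATA Ile — identical.
Codon 4: GGA Gly / GGA Gly — identical.
Codon 5: GCT Ala / GCT Ala — identical.
Codon 6: TGT Cys / TGC Cys — synonymous.
Codon 7: CCT Pro / CCT Pro — identical.
Nonsynonymous differences: 1 → different protein.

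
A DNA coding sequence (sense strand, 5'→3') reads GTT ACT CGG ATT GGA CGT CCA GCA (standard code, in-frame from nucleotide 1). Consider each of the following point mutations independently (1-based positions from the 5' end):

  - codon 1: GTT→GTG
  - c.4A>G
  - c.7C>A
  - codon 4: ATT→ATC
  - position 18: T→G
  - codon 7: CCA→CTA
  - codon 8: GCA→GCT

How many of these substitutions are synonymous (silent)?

5

Codon 1: GTT (Val) → GTG (Val) — synonymous.
Codon 2: ACT (Thr) → GCT (Ala) — missense.
Codon 3: CGG (Arg) → AGG (Arg) — synonymous.
Codon 4: ATT (Ile) → ATC (Ile) — synonymous.
Codon 6: CGT (Arg) → CGG (Arg) — synonymous.
Codon 7: CCA (Pro) → CTA (Leu) — missense.
Codon 8: GCA (Ala) → GCT (Ala) — synonymous.
Synonymous: 5 of 7.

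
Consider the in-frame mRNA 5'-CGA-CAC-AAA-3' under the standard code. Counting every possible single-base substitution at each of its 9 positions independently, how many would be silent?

Codon 1 (CGA, Arg): 4 synonymous substitutions.
Codon 2 (CAC, His): 1 synonymous substitution.
Codon 3 (AAA, Lys): 1 synonymous substitution.
Total: 4 + 1 + 1 = 6.

6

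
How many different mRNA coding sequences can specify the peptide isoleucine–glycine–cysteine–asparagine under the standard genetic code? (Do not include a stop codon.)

48

Ile: 3 codons.
Gly: 4 codons.
Cys: 2 codons.
Asn: 2 codons.
3 × 4 × 2 × 2 = 48.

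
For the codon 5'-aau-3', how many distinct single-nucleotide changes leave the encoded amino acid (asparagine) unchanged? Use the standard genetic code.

1

Position 1: none → 0 synonymous.
Position 2: none → 0 synonymous.
Position 3: AAC → 1 synonymous.
Total: 0 + 0 + 1 = 1.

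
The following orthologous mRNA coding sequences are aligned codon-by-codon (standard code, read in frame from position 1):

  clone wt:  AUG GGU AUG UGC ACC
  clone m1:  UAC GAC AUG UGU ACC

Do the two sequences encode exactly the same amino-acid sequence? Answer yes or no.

Codon 1: AUG Met / UAC Tyr — nonsynonymous.
Codon 2: GGU Gly / GAC Asp — nonsynonymous.
Codon 3: AUG Met / AUG Met — identical.
Codon 4: UGC Cys / UGU Cys — synonymous.
Codon 5: ACC Thr / ACC Thr — identical.
Nonsynonymous differences: 2 → different protein.

no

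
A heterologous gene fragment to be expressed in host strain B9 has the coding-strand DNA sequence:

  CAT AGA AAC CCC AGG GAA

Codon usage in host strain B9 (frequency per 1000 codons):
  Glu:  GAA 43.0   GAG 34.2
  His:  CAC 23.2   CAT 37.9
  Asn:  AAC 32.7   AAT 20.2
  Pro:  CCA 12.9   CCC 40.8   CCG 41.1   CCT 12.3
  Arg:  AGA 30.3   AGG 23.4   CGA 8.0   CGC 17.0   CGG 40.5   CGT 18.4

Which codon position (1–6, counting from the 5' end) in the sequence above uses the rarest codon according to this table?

5

Codon 1 CAT (His): 37.9 per 1000.
Codon 2 AGA (Arg): 30.3 per 1000.
Codon 3 AAC (Asn): 32.7 per 1000.
Codon 4 CCC (Pro): 40.8 per 1000.
Codon 5 AGG (Arg): 23.4 per 1000.
Codon 6 GAA (Glu): 43.0 per 1000.
Lowest frequency is 23.4 at codon 5.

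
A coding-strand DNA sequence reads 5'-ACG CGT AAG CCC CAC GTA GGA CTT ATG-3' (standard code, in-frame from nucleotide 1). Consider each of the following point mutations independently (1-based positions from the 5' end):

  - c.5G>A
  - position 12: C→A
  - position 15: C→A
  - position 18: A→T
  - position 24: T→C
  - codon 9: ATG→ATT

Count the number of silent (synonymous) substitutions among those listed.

3

Codon 2: CGT (Arg) → CAT (His) — missense.
Codon 4: CCC (Pro) → CCA (Pro) — synonymous.
Codon 5: CAC (His) → CAA (Gln) — missense.
Codon 6: GTA (Val) → GTT (Val) — synonymous.
Codon 8: CTT (Leu) → CTC (Leu) — synonymous.
Codon 9: ATG (Met) → ATT (Ile) — missense.
Synonymous: 3 of 6.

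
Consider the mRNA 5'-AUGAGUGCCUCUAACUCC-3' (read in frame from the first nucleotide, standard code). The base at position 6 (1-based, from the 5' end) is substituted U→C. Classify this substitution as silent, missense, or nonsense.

Position 6 falls in codon 2: AGU → Ser.
After the substitution the codon is AGC → Ser.
Both encode Ser, so the change is synonymous.

silent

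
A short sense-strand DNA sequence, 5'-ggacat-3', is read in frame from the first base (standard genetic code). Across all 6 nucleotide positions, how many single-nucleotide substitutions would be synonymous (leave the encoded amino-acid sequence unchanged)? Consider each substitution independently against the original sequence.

4

Codon 1 (GGA, Gly): 3 synonymous substitutions.
Codon 2 (CAT, His): 1 synonymous substitution.
Total: 3 + 1 = 4.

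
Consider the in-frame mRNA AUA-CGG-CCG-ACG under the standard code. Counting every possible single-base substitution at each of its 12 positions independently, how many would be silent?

Codon 1 (AUA, Ile): 2 synonymous substitutions.
Codon 2 (CGG, Arg): 4 synonymous substitutions.
Codon 3 (CCG, Pro): 3 synonymous substitutions.
Codon 4 (ACG, Thr): 3 synonymous substitutions.
Total: 2 + 4 + 3 + 3 = 12.

12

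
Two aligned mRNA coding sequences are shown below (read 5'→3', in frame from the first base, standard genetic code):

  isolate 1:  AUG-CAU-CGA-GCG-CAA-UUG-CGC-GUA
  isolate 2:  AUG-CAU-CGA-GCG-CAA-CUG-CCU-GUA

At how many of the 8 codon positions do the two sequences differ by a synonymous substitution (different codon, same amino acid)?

Codon 1: AUG Met / AUG Met — identical.
Codon 2: CAU His / CAU His — identical.
Codon 3: CGA Arg / CGA Arg — identical.
Codon 4: GCG Ala / GCG Ala — identical.
Codon 5: CAA Gln / CAA Gln — identical.
Codon 6: UUG Leu / CUG Leu — synonymous.
Codon 7: CGC Arg / CCU Pro — nonsynonymous.
Codon 8: GUA Val / GUA Val — identical.
Synonymous differences: 1.

1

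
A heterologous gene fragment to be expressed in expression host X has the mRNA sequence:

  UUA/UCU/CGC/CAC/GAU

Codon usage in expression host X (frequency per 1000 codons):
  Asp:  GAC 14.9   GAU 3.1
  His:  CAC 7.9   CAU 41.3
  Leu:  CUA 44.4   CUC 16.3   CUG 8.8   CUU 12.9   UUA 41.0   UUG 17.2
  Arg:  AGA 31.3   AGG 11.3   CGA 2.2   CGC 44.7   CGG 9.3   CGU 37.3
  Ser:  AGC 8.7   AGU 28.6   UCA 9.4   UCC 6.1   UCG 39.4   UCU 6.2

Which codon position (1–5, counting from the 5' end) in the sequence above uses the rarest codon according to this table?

Codon 1 UUA (Leu): 41.0 per 1000.
Codon 2 UCU (Ser): 6.2 per 1000.
Codon 3 CGC (Arg): 44.7 per 1000.
Codon 4 CAC (His): 7.9 per 1000.
Codon 5 GAU (Asp): 3.1 per 1000.
Lowest frequency is 3.1 at codon 5.

5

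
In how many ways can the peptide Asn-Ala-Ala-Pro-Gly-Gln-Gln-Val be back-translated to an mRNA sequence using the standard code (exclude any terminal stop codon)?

8192

Asn: 2 codons.
Ala: 4 codons.
Ala: 4 codons.
Pro: 4 codons.
Gly: 4 codons.
Gln: 2 codons.
Gln: 2 codons.
Val: 4 codons.
2 × 4 × 4 × 4 × 4 × 2 × 2 × 4 = 8192.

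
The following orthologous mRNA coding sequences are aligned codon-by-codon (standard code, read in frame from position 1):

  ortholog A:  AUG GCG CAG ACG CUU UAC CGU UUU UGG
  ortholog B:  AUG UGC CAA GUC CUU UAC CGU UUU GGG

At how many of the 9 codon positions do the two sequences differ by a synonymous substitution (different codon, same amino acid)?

1

Codon 1: AUG Met / AUG Met — identical.
Codon 2: GCG Ala / UGC Cys — nonsynonymous.
Codon 3: CAG Gln / CAA Gln — synonymous.
Codon 4: ACG Thr / GUC Val — nonsynonymous.
Codon 5: CUU Leu / CUU Leu — identical.
Codon 6: UAC Tyr / UAC Tyr — identical.
Codon 7: CGU Arg / CGU Arg — identical.
Codon 8: UUU Phe / UUU Phe — identical.
Codon 9: UGG Trp / GGG Gly — nonsynonymous.
Synonymous differences: 1.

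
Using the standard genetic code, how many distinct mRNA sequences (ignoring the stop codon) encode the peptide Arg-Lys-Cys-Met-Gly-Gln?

Arg: 6 codons.
Lys: 2 codons.
Cys: 2 codons.
Met: 1 codon.
Gly: 4 codons.
Gln: 2 codons.
6 × 2 × 2 × 1 × 4 × 2 = 192.

192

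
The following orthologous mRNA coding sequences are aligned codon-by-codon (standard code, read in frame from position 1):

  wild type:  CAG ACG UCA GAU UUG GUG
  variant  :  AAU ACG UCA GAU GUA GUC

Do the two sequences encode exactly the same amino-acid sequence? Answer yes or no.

no

Codon 1: CAG Gln / AAU Asn — nonsynonymous.
Codon 2: ACG Thr / ACG Thr — identical.
Codon 3: UCA Ser / UCA Ser — identical.
Codon 4: GAU Asp / GAU Asp — identical.
Codon 5: UUG Leu / GUA Val — nonsynonymous.
Codon 6: GUG Val / GUC Val — synonymous.
Nonsynonymous differences: 2 → different protein.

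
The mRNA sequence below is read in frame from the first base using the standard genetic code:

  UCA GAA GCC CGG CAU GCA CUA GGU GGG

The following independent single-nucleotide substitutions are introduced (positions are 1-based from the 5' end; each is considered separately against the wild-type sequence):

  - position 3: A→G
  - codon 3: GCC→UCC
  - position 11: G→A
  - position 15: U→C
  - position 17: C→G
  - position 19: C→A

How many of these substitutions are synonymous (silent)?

Codon 1: UCA (Ser) → UCG (Ser) — synonymous.
Codon 3: GCC (Ala) → UCC (Ser) — missense.
Codon 4: CGG (Arg) → CAG (Gln) — missense.
Codon 5: CAU (His) → CAC (His) — synonymous.
Codon 6: GCA (Ala) → GGA (Gly) — missense.
Codon 7: CUA (Leu) → AUA (Ile) — missense.
Synonymous: 2 of 6.

2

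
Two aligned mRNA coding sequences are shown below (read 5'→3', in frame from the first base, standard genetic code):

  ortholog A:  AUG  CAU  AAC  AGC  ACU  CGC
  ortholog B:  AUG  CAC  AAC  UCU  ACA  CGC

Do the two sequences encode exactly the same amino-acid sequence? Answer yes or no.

Codon 1: AUG Met / AUG Met — identical.
Codon 2: CAU His / CAC His — synonymous.
Codon 3: AAC Asn / AAC Asn — identical.
Codon 4: AGC Ser / UCU Ser — synonymous.
Codon 5: ACU Thr / ACA Thr — synonymous.
Codon 6: CGC Arg / CGC Arg — identical.
Nonsynonymous differences: 0 → same protein.

yes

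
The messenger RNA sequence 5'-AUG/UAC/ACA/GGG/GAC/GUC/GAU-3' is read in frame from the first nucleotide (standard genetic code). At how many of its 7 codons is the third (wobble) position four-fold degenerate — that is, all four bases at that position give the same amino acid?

Codon 1 AUG (Met): third position 1-fold.
Codon 2 UAC (Tyr): third position 2-fold.
Codon 3 ACA (Thr): third position 4-fold.
Codon 4 GGG (Gly): third position 4-fold.
Codon 5 GAC (Asp): third position 2-fold.
Codon 6 GUC (Val): third position 4-fold.
Codon 7 GAU (Asp): third position 2-fold.
Four-fold degenerate third positions: 3.

3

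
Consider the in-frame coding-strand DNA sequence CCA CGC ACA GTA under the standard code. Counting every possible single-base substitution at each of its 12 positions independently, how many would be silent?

Codon 1 (CCA, Pro): 3 synonymous substitutions.
Codon 2 (CGC, Arg): 3 synonymous substitutions.
Codon 3 (ACA, Thr): 3 synonymous substitutions.
Codon 4 (GTA, Val): 3 synonymous substitutions.
Total: 3 + 3 + 3 + 3 = 12.

12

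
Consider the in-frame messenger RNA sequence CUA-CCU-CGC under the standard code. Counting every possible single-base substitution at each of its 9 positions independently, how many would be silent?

Codon 1 (CUA, Leu): 4 synonymous substitutions.
Codon 2 (CCU, Pro): 3 synonymous substitutions.
Codon 3 (CGC, Arg): 3 synonymous substitutions.
Total: 4 + 3 + 3 = 10.

10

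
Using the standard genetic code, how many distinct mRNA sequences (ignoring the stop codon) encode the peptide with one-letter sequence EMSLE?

Glu: 2 codons.
Met: 1 codon.
Ser: 6 codons.
Leu: 6 codons.
Glu: 2 codons.
2 × 1 × 6 × 6 × 2 = 144.

144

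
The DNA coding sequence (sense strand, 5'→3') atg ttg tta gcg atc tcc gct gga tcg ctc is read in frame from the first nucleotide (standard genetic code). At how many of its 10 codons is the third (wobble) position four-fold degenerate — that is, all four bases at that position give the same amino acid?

6

Codon 1 ATG (Met): third position 1-fold.
Codon 2 TTG (Leu): third position 2-fold.
Codon 3 TTA (Leu): third position 2-fold.
Codon 4 GCG (Ala): third position 4-fold.
Codon 5 ATC (Ile): third position 3-fold.
Codon 6 TCC (Ser): third position 4-fold.
Codon 7 GCT (Ala): third position 4-fold.
Codon 8 GGA (Gly): third position 4-fold.
Codon 9 TCG (Ser): third position 4-fold.
Codon 10 CTC (Leu): third position 4-fold.
Four-fold degenerate third positions: 6.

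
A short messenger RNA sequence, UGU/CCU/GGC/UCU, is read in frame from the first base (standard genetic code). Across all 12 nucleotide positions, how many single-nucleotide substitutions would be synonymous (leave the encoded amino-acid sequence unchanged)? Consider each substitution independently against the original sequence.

Codon 1 (UGU, Cys): 1 synonymous substitution.
Codon 2 (CCU, Pro): 3 synonymous substitutions.
Codon 3 (GGC, Gly): 3 synonymous substitutions.
Codon 4 (UCU, Ser): 3 synonymous substitutions.
Total: 1 + 3 + 3 + 3 = 10.

10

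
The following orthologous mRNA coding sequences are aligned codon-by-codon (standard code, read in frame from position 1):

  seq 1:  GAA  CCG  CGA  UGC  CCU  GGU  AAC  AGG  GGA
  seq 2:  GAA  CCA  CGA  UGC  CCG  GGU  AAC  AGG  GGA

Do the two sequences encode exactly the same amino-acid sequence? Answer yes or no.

Codon 1: GAA Glu / GAA Glu — identical.
Codon 2: CCG Pro / CCA Pro — synonymous.
Codon 3: CGA Arg / CGA Arg — identical.
Codon 4: UGC Cys / UGC Cys — identical.
Codon 5: CCU Pro / CCG Pro — synonymous.
Codon 6: GGU Gly / GGU Gly — identical.
Codon 7: AAC Asn / AAC Asn — identical.
Codon 8: AGG Arg / AGG Arg — identical.
Codon 9: GGA Gly / GGA Gly — identical.
Nonsynonymous differences: 0 → same protein.

yes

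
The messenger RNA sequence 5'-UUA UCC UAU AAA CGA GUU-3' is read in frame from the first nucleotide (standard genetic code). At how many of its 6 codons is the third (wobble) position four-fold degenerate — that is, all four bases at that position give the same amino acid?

3

Codon 1 UUA (Leu): third position 2-fold.
Codon 2 UCC (Ser): third position 4-fold.
Codon 3 UAU (Tyr): third position 2-fold.
Codon 4 AAA (Lys): third position 2-fold.
Codon 5 CGA (Arg): third position 4-fold.
Codon 6 GUU (Val): third position 4-fold.
Four-fold degenerate third positions: 3.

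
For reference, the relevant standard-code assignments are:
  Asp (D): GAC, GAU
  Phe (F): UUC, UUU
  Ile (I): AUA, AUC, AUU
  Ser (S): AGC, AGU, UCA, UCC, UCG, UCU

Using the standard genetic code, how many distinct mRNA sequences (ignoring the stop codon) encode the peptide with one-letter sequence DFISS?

Asp: 2 codons.
Phe: 2 codons.
Ile: 3 codons.
Ser: 6 codons.
Ser: 6 codons.
2 × 2 × 3 × 6 × 6 = 432.

432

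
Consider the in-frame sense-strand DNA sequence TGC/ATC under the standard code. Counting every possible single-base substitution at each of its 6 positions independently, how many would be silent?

Codon 1 (TGC, Cys): 1 synonymous substitution.
Codon 2 (ATC, Ile): 2 synonymous substitutions.
Total: 1 + 2 = 3.

3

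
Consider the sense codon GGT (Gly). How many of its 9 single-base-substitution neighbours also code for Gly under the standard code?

Position 1: none → 0 synonymous.
Position 2: none → 0 synonymous.
Position 3: GGC, GGA, GGG → 3 synonymous.
Total: 0 + 0 + 3 = 3.

3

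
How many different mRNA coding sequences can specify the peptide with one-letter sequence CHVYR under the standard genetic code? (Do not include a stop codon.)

Cys: 2 codons.
His: 2 codons.
Val: 4 codons.
Tyr: 2 codons.
Arg: 6 codons.
2 × 2 × 4 × 2 × 6 = 192.

192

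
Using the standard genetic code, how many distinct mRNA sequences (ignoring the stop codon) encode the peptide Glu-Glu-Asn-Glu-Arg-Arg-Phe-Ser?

6912

Glu: 2 codons.
Glu: 2 codons.
Asn: 2 codons.
Glu: 2 codons.
Arg: 6 codons.
Arg: 6 codons.
Phe: 2 codons.
Ser: 6 codons.
2 × 2 × 2 × 2 × 6 × 6 × 2 × 6 = 6912.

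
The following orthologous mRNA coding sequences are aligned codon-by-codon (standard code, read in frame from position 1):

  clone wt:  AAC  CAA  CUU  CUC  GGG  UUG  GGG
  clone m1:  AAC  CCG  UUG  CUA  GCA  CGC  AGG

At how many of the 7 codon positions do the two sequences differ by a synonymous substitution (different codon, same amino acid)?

Codon 1: AAC Asn / AAC Asn — identical.
Codon 2: CAA Gln / CCG Pro — nonsynonymous.
Codon 3: CUU Leu / UUG Leu — synonymous.
Codon 4: CUC Leu / CUA Leu — synonymous.
Codon 5: GGG Gly / GCA Ala — nonsynonymous.
Codon 6: UUG Leu / CGC Arg — nonsynonymous.
Codon 7: GGG Gly / AGG Arg — nonsynonymous.
Synonymous differences: 2.

2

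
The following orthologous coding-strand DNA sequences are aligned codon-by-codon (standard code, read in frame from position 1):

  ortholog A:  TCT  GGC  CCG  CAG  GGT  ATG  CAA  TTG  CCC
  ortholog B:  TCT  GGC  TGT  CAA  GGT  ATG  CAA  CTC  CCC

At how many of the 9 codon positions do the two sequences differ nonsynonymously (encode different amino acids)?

1

Codon 1: TCT Ser / TCT Ser — identical.
Codon 2: GGC Gly / GGC Gly — identical.
Codon 3: CCG Pro / TGT Cys — nonsynonymous.
Codon 4: CAG Gln / CAA Gln — synonymous.
Codon 5: GGT Gly / GGT Gly — identical.
Codon 6: ATG Met / ATG Met — identical.
Codon 7: CAA Gln / CAA Gln — identical.
Codon 8: TTG Leu / CTC Leu — synonymous.
Codon 9: CCC Pro / CCC Pro — identical.
Nonsynonymous differences: 1.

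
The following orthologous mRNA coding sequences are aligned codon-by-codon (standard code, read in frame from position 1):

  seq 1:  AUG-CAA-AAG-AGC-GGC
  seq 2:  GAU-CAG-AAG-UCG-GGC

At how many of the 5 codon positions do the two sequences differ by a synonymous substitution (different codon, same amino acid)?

Codon 1: AUG Met / GAU Asp — nonsynonymous.
Codon 2: CAA Gln / CAG Gln — synonymous.
Codon 3: AAG Lys / AAG Lys — identical.
Codon 4: AGC Ser / UCG Ser — synonymous.
Codon 5: GGC Gly / GGC Gly — identical.
Synonymous differences: 2.

2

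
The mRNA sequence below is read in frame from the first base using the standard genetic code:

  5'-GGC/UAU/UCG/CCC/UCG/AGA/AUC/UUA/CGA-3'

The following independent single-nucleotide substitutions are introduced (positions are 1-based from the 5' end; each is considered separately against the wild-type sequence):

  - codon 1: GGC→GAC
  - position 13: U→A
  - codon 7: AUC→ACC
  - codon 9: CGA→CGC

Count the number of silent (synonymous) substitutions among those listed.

Codon 1: GGC (Gly) → GAC (Asp) — missense.
Codon 5: UCG (Ser) → ACG (Thr) — missense.
Codon 7: AUC (Ile) → ACC (Thr) — missense.
Codon 9: CGA (Arg) → CGC (Arg) — synonymous.
Synonymous: 1 of 4.

1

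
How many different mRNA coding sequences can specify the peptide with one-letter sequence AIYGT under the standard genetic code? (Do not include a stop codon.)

Ala: 4 codons.
Ile: 3 codons.
Tyr: 2 codons.
Gly: 4 codons.
Thr: 4 codons.
4 × 3 × 2 × 4 × 4 = 384.

384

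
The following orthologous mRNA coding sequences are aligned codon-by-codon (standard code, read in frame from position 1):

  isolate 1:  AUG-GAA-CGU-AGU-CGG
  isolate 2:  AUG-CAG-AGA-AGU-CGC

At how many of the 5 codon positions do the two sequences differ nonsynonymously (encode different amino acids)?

Codon 1: AUG Met / AUG Met — identical.
Codon 2: GAA Glu / CAG Gln — nonsynonymous.
Codon 3: CGU Arg / AGA Arg — synonymous.
Codon 4: AGU Ser / AGU Ser — identical.
Codon 5: CGG Arg / CGC Arg — synonymous.
Nonsynonymous differences: 1.

1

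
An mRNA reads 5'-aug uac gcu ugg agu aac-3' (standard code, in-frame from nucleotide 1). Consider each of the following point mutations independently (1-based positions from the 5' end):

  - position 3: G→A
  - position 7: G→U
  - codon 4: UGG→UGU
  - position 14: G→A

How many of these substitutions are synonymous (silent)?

Codon 1: AUG (Met) → AUA (Ile) — missense.
Codon 3: GCU (Ala) → UCU (Ser) — missense.
Codon 4: UGG (Trp) → UGU (Cys) — missense.
Codon 5: AGU (Ser) → AAU (Asn) — missense.
Synonymous: 0 of 4.

0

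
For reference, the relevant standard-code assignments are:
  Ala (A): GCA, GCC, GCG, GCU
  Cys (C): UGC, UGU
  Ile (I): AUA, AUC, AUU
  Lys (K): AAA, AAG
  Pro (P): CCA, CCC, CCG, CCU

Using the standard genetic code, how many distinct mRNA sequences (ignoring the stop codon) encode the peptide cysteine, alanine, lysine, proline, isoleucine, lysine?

Cys: 2 codons.
Ala: 4 codons.
Lys: 2 codons.
Pro: 4 codons.
Ile: 3 codons.
Lys: 2 codons.
2 × 4 × 2 × 4 × 3 × 2 = 384.

384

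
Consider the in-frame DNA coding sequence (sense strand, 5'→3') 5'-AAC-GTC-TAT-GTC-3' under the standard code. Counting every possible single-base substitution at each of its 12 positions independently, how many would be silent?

8

Codon 1 (AAC, Asn): 1 synonymous substitution.
Codon 2 (GTC, Val): 3 synonymous substitutions.
Codon 3 (TAT, Tyr): 1 synonymous substitution.
Codon 4 (GTC, Val): 3 synonymous substitutions.
Total: 1 + 3 + 1 + 3 = 8.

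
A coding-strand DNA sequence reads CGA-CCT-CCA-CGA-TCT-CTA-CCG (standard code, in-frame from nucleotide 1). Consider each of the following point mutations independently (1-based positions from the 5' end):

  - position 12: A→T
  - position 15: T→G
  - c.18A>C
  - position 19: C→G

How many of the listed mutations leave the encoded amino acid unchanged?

3

Codon 4: CGA (Arg) → CGT (Arg) — synonymous.
Codon 5: TCT (Ser) → TCG (Ser) — synonymous.
Codon 6: CTA (Leu) → CTC (Leu) — synonymous.
Codon 7: CCG (Pro) → GCG (Ala) — missense.
Synonymous: 3 of 4.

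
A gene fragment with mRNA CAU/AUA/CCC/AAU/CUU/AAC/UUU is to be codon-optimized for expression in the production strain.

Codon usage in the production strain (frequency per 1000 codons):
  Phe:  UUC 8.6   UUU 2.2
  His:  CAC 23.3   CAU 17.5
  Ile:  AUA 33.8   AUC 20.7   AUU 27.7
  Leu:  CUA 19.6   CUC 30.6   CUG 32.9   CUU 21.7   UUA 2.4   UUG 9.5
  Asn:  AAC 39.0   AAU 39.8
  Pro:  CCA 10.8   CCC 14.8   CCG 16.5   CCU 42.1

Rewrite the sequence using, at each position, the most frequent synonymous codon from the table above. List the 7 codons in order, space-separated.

Codon 1 (His): best is CAC at 23.3.
Codon 2 (Ile): best is AUA at 33.8.
Codon 3 (Pro): best is CCU at 42.1.
Codon 4 (Asn): best is AAU at 39.8.
Codon 5 (Leu): best is CUG at 32.9.
Codon 6 (Asn): best is AAU at 39.8.
Codon 7 (Phe): best is UUC at 8.6.

CAC AUA CCU AAU CUG AAU UUC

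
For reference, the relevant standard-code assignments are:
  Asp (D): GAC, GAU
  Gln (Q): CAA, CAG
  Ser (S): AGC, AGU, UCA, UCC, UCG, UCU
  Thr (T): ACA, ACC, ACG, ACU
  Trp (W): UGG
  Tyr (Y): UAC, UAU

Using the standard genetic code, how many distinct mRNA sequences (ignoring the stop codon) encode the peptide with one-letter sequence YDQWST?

Tyr: 2 codons.
Asp: 2 codons.
Gln: 2 codons.
Trp: 1 codon.
Ser: 6 codons.
Thr: 4 codons.
2 × 2 × 2 × 1 × 6 × 4 = 192.

192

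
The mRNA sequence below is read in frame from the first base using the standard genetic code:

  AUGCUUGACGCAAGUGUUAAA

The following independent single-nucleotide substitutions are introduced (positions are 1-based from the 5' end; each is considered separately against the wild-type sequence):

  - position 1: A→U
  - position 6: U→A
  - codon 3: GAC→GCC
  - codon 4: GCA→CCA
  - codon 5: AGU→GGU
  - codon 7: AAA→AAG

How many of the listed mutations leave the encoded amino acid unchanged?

2

Codon 1: AUG (Met) → UUG (Leu) — missense.
Codon 2: CUU (Leu) → CUA (Leu) — synonymous.
Codon 3: GAC (Asp) → GCC (Ala) — missense.
Codon 4: GCA (Ala) → CCA (Pro) — missense.
Codon 5: AGU (Ser) → GGU (Gly) — missense.
Codon 7: AAA (Lys) → AAG (Lys) — synonymous.
Synonymous: 2 of 6.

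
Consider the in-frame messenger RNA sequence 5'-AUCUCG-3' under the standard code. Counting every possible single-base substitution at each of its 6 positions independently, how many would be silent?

Codon 1 (AUC, Ile): 2 synonymous substitutions.
Codon 2 (UCG, Ser): 3 synonymous substitutions.
Total: 2 + 3 = 5.

5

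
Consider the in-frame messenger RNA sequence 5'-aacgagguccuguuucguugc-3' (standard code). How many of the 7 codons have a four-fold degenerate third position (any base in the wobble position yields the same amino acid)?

3

Codon 1 AAC (Asn): third position 2-fold.
Codon 2 GAG (Glu): third position 2-fold.
Codon 3 GUC (Val): third position 4-fold.
Codon 4 CUG (Leu): third position 4-fold.
Codon 5 UUU (Phe): third position 2-fold.
Codon 6 CGU (Arg): third position 4-fold.
Codon 7 UGC (Cys): third position 2-fold.
Four-fold degenerate third positions: 3.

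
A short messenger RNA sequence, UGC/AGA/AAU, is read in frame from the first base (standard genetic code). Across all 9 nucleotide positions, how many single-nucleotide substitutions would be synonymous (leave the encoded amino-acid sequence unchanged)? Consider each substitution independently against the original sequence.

4

Codon 1 (UGC, Cys): 1 synonymous substitution.
Codon 2 (AGA, Arg): 2 synonymous substitutions.
Codon 3 (AAU, Asn): 1 synonymous substitution.
Total: 1 + 2 + 1 = 4.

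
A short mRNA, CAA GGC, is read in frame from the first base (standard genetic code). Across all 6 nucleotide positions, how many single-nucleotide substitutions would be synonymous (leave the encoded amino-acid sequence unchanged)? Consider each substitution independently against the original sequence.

Codon 1 (CAA, Gln): 1 synonymous substitution.
Codon 2 (GGC, Gly): 3 synonymous substitutions.
Total: 1 + 3 = 4.

4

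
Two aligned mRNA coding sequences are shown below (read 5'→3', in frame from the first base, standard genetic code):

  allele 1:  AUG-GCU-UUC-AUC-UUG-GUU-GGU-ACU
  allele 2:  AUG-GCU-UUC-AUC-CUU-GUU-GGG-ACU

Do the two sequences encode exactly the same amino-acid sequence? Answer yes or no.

Codon 1: AUG Met / AUG Met — identical.
Codon 2: GCU Ala / GCU Ala — identical.
Codon 3: UUC Phe / UUC Phe — identical.
Codon 4: AUC Ile / AUC Ile — identical.
Codon 5: UUG Leu / CUU Leu — synonymous.
Codon 6: GUU Val / GUU Val — identical.
Codon 7: GGU Gly / GGG Gly — synonymous.
Codon 8: ACU Thr / ACU Thr — identical.
Nonsynonymous differences: 0 → same protein.

yes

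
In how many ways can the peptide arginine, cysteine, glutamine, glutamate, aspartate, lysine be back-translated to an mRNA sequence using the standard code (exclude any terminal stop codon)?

192

Arg: 6 codons.
Cys: 2 codons.
Gln: 2 codons.
Glu: 2 codons.
Asp: 2 codons.
Lys: 2 codons.
6 × 2 × 2 × 2 × 2 × 2 = 192.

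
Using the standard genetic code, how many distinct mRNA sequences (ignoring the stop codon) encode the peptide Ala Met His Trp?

Ala: 4 codons.
Met: 1 codon.
His: 2 codons.
Trp: 1 codon.
4 × 1 × 2 × 1 = 8.

8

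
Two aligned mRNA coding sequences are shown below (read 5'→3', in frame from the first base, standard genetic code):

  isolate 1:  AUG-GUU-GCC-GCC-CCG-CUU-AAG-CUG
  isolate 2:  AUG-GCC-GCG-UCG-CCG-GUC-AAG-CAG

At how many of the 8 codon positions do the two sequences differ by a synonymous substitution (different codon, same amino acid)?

1

Codon 1: AUG Met / AUG Met — identical.
Codon 2: GUU Val / GCC Ala — nonsynonymous.
Codon 3: GCC Ala / GCG Ala — synonymous.
Codon 4: GCC Ala / UCG Ser — nonsynonymous.
Codon 5: CCG Pro / CCG Pro — identical.
Codon 6: CUU Leu / GUC Val — nonsynonymous.
Codon 7: AAG Lys / AAG Lys — identical.
Codon 8: CUG Leu / CAG Gln — nonsynonymous.
Synonymous differences: 1.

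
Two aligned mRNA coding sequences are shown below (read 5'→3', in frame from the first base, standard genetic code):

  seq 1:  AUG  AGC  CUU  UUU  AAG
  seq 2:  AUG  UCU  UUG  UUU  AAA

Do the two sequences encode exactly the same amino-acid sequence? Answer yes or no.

Codon 1: AUG Met / AUG Met — identical.
Codon 2: AGC Ser / UCU Ser — synonymous.
Codon 3: CUU Leu / UUG Leu — synonymous.
Codon 4: UUU Phe / UUU Phe — identical.
Codon 5: AAG Lys / AAA Lys — synonymous.
Nonsynonymous differences: 0 → same protein.

yes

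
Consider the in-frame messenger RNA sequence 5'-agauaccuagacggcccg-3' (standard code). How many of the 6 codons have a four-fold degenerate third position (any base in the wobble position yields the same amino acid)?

3

Codon 1 AGA (Arg): third position 2-fold.
Codon 2 UAC (Tyr): third position 2-fold.
Codon 3 CUA (Leu): third position 4-fold.
Codon 4 GAC (Asp): third position 2-fold.
Codon 5 GGC (Gly): third position 4-fold.
Codon 6 CCG (Pro): third position 4-fold.
Four-fold degenerate third positions: 3.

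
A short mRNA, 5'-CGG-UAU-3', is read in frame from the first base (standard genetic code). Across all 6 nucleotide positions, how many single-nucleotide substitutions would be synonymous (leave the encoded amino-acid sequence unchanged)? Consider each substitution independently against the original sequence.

5

Codon 1 (CGG, Arg): 4 synonymous substitutions.
Codon 2 (UAU, Tyr): 1 synonymous substitution.
Total: 4 + 1 = 5.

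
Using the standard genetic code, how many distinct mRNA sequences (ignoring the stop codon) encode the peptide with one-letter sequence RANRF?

Arg: 6 codons.
Ala: 4 codons.
Asn: 2 codons.
Arg: 6 codons.
Phe: 2 codons.
6 × 4 × 2 × 6 × 2 = 576.

576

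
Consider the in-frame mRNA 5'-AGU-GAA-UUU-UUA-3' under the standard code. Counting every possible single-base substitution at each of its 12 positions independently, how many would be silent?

Codon 1 (AGU, Ser): 1 synonymous substitution.
Codon 2 (GAA, Glu): 1 synonymous substitution.
Codon 3 (UUU, Phe): 1 synonymous substitution.
Codon 4 (UUA, Leu): 2 synonymous substitutions.
Total: 1 + 1 + 1 + 2 = 5.

5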